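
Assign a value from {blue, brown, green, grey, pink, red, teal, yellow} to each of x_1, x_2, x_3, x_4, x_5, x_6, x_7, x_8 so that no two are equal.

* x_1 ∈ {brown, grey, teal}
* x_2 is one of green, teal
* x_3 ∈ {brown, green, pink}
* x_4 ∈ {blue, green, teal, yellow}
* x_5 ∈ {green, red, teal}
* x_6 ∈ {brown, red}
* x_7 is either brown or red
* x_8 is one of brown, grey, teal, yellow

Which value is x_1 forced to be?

grey

Among the 8 variables, blue fits only x_4 (and all 8 values in {blue, brown, green, grey, pink, red, teal, yellow} must be used), so x_4 = blue.
The 7 still-open variables together cover exactly {brown, green, grey, pink, red, teal, yellow} — 7 values for 7 variables — and pink appears only in x_3's list, so x_3 = pink.
The 6 still-open variables draw from only 6 values {brown, green, grey, red, teal, yellow}, so each is used; only x_8 can be yellow, hence x_8 = yellow.
Among the 5 still-open variables, grey fits only x_1 (and all 5 values in {brown, green, grey, red, teal} must be used), so x_1 = grey.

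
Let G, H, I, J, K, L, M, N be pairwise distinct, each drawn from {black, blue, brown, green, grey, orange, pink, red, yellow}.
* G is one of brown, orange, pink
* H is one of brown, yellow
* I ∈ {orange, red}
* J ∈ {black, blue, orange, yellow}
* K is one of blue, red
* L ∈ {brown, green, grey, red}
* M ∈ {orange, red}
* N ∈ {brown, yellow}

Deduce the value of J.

The 2 variables H and N are confined to {brown, yellow}, which locks those values in; drop them from G, J, L.
I and M between them cover only {orange, red} — a naked pair. Remove those values from G, J, K, L.
That leaves G = pink.
K must be blue (only option left). So J can't be blue.
So J = black.

black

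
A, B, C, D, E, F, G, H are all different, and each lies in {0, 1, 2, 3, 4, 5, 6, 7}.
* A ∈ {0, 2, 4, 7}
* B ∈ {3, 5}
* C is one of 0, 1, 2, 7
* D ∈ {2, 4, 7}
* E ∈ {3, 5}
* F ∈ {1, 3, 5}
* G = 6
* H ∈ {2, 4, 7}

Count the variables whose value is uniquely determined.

2

G's domain is down to {6}, so G = 6.
The 2 variables B and E are confined to {3, 5}, which locks those values in; drop them from F.
F has just one choice, so F = 1. Remove 1 from C.
Determined: F=1, G=6. The other variables each still have more than one consistent value. That makes 2.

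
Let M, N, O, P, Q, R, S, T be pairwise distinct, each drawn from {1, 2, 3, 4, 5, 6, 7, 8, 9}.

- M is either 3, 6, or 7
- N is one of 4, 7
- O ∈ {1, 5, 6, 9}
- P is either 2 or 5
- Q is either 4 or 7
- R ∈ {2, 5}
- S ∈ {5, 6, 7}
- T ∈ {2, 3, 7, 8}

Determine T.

N and Q between them cover only {4, 7} — a naked pair. Remove those values from M, S, T.
The 2 variables P and R are confined to {2, 5}, which locks those values in; drop them from O, S, T.
S must be 6 (only option left). Strike 6 from M, O.
That leaves M = 3. Strike 3 from T.
So T = 8.

8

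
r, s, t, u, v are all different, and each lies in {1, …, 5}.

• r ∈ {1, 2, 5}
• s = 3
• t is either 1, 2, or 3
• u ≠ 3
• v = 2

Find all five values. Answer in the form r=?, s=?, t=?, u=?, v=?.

s's domain is down to {3}, so s = 3. Strike 3 from t.
That leaves v = 2. So r, t, u can't be 2.
That leaves t = 1. Remove 1 from r, u.
r must be 5 (only option left). So u can't be 5.
u has just one choice, so u = 4.

r=5, s=3, t=1, u=4, v=2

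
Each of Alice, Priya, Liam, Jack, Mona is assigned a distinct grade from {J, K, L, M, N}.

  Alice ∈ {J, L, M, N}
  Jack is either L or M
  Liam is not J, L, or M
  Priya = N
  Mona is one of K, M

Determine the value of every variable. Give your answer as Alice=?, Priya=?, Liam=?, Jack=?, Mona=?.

Priya's domain is down to {N}, so Priya = N. Strike N from Alice, Liam.
Liam must be K (only option left). Strike K from Mona.
Mona's domain is down to {M}, so Mona = M. Eliminate M elsewhere: Alice, Jack.
That leaves Jack = L. Strike L from Alice.
Alice must be J (only option left).

Alice=J, Priya=N, Liam=K, Jack=L, Mona=M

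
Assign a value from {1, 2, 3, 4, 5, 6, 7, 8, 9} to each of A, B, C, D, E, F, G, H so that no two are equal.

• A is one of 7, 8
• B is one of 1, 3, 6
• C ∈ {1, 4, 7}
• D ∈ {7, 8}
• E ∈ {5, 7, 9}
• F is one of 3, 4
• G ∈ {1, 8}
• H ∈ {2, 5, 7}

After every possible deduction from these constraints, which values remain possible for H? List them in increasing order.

2, 5

A and D between them cover only {7, 8} — a naked pair. Remove those values from C, E, G, H.
G must be 1 (only option left). Strike 1 from B, C.
C must be 4 (only option left). Remove 4 from F.
F must be 3 (only option left). Remove 3 from B.
B must be 6 (only option left).
No further eliminations apply; H can still be any of 2, 5.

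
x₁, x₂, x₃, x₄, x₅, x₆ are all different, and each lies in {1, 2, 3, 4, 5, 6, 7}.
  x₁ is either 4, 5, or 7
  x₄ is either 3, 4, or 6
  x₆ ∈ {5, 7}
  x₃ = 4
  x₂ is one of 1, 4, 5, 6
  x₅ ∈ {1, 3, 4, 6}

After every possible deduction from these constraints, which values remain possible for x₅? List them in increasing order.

x₃'s domain is down to {4}, so x₃ = 4. Eliminate 4 elsewhere: x₁, x₂, x₄, x₅.
x₁ and x₆ share exactly the 2 values {5, 7}; by pigeonhole those values go to them, so strike 5, 7 from x₂.
No further eliminations apply; x₅ can still be any of 1, 3, 6.

1, 3, 6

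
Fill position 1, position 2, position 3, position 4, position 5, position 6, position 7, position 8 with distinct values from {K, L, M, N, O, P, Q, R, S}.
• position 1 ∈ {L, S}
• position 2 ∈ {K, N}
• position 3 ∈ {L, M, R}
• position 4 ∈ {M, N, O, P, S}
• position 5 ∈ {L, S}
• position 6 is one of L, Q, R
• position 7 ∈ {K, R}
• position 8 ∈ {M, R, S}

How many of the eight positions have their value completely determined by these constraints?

The 2 variables position 1 and position 5 are confined to {L, S}, which locks those values in; drop them from position 3, position 4, position 6, position 8.
position 3 and position 8 between them cover only {M, R} — a naked pair. Remove those values from position 4, position 6, position 7.
position 6's domain is down to {Q}, so position 6 = Q.
position 7 has just one choice, so position 7 = K. Strike K from position 2.
position 2 must be N (only option left). Eliminate N elsewhere: position 4.
Determined: position 2=N, position 6=Q, position 7=K. The other positions each still have more than one consistent value. That makes 3.

3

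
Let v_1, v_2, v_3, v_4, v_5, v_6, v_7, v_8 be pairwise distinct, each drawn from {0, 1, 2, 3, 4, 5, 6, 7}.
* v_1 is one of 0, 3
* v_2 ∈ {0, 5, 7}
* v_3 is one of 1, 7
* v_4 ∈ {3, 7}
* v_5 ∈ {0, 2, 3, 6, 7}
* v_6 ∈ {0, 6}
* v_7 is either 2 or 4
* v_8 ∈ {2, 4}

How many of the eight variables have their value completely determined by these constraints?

Among the 8 variables, 1 fits only v_3 (and all 8 values in {0, 1, 2, 3, 4, 5, 6, 7} must be used), so v_3 = 1.
The 7 still-open variables together cover exactly {0, 2, 3, 4, 5, 6, 7} — 7 values for 7 variables — and 5 appears only in v_2's list, so v_2 = 5.
The 2 variables v_7 and v_8 are confined to {2, 4}, which locks those values in; drop them from v_5.
Determined: v_2=5, v_3=1. The other variables each still have more than one consistent value. That makes 2.

2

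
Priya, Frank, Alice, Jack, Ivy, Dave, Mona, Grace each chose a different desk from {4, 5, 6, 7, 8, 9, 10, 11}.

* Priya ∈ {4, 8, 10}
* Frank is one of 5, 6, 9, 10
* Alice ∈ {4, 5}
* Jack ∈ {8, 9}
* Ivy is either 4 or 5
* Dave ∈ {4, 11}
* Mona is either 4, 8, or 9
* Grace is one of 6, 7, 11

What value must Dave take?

The 8 variables draw from only 8 values {4, 5, 6, 7, 8, 9, 10, 11}, so each is used; only Grace can be 7, hence Grace = 7.
The 7 still-open variables together cover exactly {4, 5, 6, 8, 9, 10, 11} — 7 values for 7 variables — and 6 appears only in Frank's list, so Frank = 6.
The 6 still-open variables together cover exactly {4, 5, 8, 9, 10, 11} — 6 values for 6 variables — and 10 appears only in Priya's list, so Priya = 10.
The 5 still-open variables draw from only 5 values {4, 5, 8, 9, 11}, so each is used; only Dave can be 11, hence Dave = 11.

11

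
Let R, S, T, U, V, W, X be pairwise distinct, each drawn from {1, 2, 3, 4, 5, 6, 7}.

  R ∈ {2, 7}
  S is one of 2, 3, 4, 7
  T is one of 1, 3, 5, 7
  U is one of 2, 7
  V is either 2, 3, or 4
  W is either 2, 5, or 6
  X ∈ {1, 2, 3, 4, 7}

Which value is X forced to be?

Among the 7 variables, 6 fits only W (and all 7 values in {1, 2, 3, 4, 5, 6, 7} must be used), so W = 6.
The 6 still-open variables draw from only 6 values {1, 2, 3, 4, 5, 7}, so each is used; only T can be 5, hence T = 5.
The 5 still-open variables draw from only 5 values {1, 2, 3, 4, 7}, so each is used; only X can be 1, hence X = 1.

1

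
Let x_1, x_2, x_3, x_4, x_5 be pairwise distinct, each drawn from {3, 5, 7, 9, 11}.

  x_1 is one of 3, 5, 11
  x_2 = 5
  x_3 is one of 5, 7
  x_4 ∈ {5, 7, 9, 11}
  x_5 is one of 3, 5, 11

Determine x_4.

x_2 has just one choice, so x_2 = 5. Eliminate 5 elsewhere: x_1, x_3, x_4, x_5.
x_3's domain is down to {7}, so x_3 = 7. Strike 7 from x_4.
Among the 3 still-open variables, 9 fits only x_4 (and all 3 values in {3, 9, 11} must be used), so x_4 = 9.

9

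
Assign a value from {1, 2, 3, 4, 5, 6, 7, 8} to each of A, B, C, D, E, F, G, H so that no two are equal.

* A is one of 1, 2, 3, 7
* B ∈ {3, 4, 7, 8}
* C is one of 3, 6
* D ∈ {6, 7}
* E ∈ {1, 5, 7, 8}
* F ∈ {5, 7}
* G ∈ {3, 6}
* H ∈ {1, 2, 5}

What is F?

5

The 8 variables draw from only 8 values {1, 2, 3, 4, 5, 6, 7, 8}, so each is used; only B can be 4, hence B = 4.
Among the 7 still-open variables, 8 fits only E (and all 7 values in {1, 2, 3, 5, 6, 7, 8} must be used), so E = 8.
C and G between them cover only {3, 6} — a naked pair. Remove those values from A, D.
D must be 7 (only option left). Remove 7 from A, F.
So F = 5.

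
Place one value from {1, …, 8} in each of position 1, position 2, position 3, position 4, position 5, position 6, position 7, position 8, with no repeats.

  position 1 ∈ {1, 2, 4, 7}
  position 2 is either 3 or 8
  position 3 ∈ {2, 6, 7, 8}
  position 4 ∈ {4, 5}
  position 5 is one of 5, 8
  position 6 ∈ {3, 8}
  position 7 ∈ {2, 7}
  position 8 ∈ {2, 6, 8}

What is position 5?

5

The 8 variables together cover exactly {1, 2, 3, 4, 5, 6, 7, 8} — 8 values for 8 variables — and 1 appears only in position 1's list, so position 1 = 1.
The 7 still-open variables together cover exactly {2, 3, 4, 5, 6, 7, 8} — 7 values for 7 variables — and 4 appears only in position 4's list, so position 4 = 4.
The 6 still-open variables draw from only 6 values {2, 3, 5, 6, 7, 8}, so each is used; only position 5 can be 5, hence position 5 = 5.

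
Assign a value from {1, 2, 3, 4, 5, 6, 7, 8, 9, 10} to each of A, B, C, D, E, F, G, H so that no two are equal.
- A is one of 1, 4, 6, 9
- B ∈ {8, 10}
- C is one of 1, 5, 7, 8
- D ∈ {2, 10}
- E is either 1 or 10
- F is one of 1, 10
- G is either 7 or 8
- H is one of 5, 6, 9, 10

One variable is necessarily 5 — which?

C

E and F between them cover only {1, 10} — a naked pair. Remove those values from A, B, C, D, H.
That leaves B = 8. Remove 8 from C, G.
D's domain is down to {2}, so D = 2.
G has just one choice, so G = 7. Eliminate 7 elsewhere: C.
So 5 goes to C.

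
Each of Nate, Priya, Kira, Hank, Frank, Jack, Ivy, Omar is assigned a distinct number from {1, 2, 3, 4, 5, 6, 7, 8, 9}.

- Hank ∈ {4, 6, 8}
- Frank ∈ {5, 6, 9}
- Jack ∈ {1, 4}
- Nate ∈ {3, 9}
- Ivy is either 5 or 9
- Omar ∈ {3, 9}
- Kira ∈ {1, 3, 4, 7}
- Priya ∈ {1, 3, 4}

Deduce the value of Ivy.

5

The 8 variables draw from only 8 values {1, 3, 4, 5, 6, 7, 8, 9}, so each is used; only Kira can be 7, hence Kira = 7.
The 7 still-open variables together cover exactly {1, 3, 4, 5, 6, 8, 9} — 7 values for 7 variables — and 8 appears only in Hank's list, so Hank = 8.
The 6 still-open variables draw from only 6 values {1, 3, 4, 5, 6, 9}, so each is used; only Frank can be 6, hence Frank = 6.
The 5 still-open variables together cover exactly {1, 3, 4, 5, 9} — 5 values for 5 variables — and 5 appears only in Ivy's list, so Ivy = 5.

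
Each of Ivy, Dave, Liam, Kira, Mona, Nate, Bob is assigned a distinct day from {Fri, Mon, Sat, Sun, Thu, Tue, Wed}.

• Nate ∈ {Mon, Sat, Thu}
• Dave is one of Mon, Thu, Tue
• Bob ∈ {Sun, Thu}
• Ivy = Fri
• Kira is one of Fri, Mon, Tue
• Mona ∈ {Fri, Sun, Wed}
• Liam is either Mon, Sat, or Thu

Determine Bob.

Sun

Ivy's domain is down to {Fri}, so Ivy = Fri. Strike Fri from Kira, Mona.
Among the 6 still-open variables, Wed fits only Mona (and all 6 values in {Mon, Sat, Sun, Thu, Tue, Wed} must be used), so Mona = Wed.
Among the 5 still-open variables, Sun fits only Bob (and all 5 values in {Mon, Sat, Sun, Thu, Tue} must be used), so Bob = Sun.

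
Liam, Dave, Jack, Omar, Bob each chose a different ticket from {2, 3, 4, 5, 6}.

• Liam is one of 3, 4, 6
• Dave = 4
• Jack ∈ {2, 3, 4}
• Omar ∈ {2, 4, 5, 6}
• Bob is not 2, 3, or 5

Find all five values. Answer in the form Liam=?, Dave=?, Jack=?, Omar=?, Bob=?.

Dave has just one choice, so Dave = 4. Remove 4 from Liam, Jack, Omar, Bob.
Bob's domain is down to {6}, so Bob = 6. Remove 6 from Liam, Omar.
Liam has just one choice, so Liam = 3. Strike 3 from Jack.
That leaves Jack = 2. Remove 2 from Omar.
Omar's domain is down to {5}, so Omar = 5.

Liam=3, Dave=4, Jack=2, Omar=5, Bob=6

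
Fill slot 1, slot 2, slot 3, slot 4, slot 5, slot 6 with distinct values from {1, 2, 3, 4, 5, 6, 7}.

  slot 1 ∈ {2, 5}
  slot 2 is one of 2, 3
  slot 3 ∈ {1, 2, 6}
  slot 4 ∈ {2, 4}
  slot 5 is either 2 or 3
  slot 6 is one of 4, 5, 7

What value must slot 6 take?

slot 2 and slot 5 share exactly the 2 values {2, 3}; by pigeonhole those values go to them, so strike 2, 3 from slot 1, slot 3, slot 4.
That leaves slot 1 = 5. So slot 6 can't be 5.
That leaves slot 4 = 4. So slot 6 can't be 4.
So slot 6 = 7.

7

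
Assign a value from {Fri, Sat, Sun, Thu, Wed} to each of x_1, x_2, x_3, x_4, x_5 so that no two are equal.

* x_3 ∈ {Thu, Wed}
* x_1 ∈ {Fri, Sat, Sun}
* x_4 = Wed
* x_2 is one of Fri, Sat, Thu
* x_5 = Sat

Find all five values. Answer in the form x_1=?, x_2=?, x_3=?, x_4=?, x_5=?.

x_4 has just one choice, so x_4 = Wed. So x_3 can't be Wed.
That leaves x_5 = Sat. Eliminate Sat elsewhere: x_1, x_2.
x_3's domain is down to {Thu}, so x_3 = Thu. Strike Thu from x_2.
x_2's domain is down to {Fri}, so x_2 = Fri. Eliminate Fri elsewhere: x_1.
x_1 must be Sun (only option left).

x_1=Sun, x_2=Fri, x_3=Thu, x_4=Wed, x_5=Sat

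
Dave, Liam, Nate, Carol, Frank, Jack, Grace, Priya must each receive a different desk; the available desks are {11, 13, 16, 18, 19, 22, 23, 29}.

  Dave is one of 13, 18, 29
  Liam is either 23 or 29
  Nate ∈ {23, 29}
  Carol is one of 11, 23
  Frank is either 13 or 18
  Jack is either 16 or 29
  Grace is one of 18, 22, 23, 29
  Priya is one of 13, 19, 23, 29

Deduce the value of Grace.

The 8 variables draw from only 8 values {11, 13, 16, 18, 19, 22, 23, 29}, so each is used; only Carol can be 11, hence Carol = 11.
The 7 still-open variables together cover exactly {13, 16, 18, 19, 22, 23, 29} — 7 values for 7 variables — and 16 appears only in Jack's list, so Jack = 16.
Among the 6 still-open variables, 19 fits only Priya (and all 6 values in {13, 18, 19, 22, 23, 29} must be used), so Priya = 19.
The 5 still-open variables draw from only 5 values {13, 18, 22, 23, 29}, so each is used; only Grace can be 22, hence Grace = 22.

22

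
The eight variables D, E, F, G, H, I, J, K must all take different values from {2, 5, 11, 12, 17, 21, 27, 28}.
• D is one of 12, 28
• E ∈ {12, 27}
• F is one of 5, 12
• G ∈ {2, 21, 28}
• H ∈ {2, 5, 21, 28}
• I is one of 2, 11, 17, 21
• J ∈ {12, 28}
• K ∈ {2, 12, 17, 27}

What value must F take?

The 8 variables draw from only 8 values {2, 5, 11, 12, 17, 21, 27, 28}, so each is used; only I can be 11, hence I = 11.
Among the 7 still-open variables, 17 fits only K (and all 7 values in {2, 5, 12, 17, 21, 27, 28} must be used), so K = 17.
The 6 still-open variables draw from only 6 values {2, 5, 12, 21, 27, 28}, so each is used; only E can be 27, hence E = 27.
D and J share exactly the 2 values {12, 28}; by pigeonhole those values go to them, so strike 12, 28 from F, G, H.
So F = 5.

5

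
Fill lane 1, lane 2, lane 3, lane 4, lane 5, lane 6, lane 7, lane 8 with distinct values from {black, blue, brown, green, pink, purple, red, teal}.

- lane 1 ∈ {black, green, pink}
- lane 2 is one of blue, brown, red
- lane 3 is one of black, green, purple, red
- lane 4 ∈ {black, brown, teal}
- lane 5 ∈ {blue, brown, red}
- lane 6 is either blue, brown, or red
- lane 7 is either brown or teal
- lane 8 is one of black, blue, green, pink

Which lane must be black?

lane 4

Among the 8 variables, purple fits only lane 3 (and all 8 values in {black, blue, brown, green, pink, purple, red, teal} must be used), so lane 3 = purple.
lane 2, lane 5, lane 6 share exactly the 3 values {blue, brown, red}; by pigeonhole those values go to them, so strike blue, brown, red from lane 4, lane 7, lane 8.
lane 7 must be teal (only option left). Remove teal from lane 4.
So black goes to lane 4.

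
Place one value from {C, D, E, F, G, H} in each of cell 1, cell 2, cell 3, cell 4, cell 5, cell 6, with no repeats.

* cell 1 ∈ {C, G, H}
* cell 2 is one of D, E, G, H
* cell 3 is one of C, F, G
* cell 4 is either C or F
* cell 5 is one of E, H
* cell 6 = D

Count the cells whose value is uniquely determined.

cell 6 must be D (only option left). Remove D from cell 2.
Determined: cell 6=D. The other cells each still have more than one consistent value. That makes 1.

1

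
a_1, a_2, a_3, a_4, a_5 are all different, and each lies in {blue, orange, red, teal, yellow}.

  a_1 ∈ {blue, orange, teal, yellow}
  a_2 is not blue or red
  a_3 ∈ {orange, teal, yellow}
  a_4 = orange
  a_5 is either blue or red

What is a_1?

blue

a_4 has just one choice, so a_4 = orange. So a_1, a_2, a_3 can't be orange.
The 4 still-open variables draw from only 4 values {blue, red, teal, yellow}, so each is used; only a_5 can be red, hence a_5 = red.
Among the 3 still-open variables, blue fits only a_1 (and all 3 values in {blue, teal, yellow} must be used), so a_1 = blue.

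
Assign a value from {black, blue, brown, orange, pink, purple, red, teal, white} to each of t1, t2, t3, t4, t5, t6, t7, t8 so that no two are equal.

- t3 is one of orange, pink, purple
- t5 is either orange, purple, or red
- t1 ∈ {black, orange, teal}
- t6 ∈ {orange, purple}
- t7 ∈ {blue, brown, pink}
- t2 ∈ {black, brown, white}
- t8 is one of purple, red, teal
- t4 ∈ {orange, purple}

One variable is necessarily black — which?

t1

t4 and t6 share exactly the 2 values {orange, purple}; by pigeonhole those values go to them, so strike orange, purple from t1, t3, t5, t8.
That leaves t3 = pink. Strike pink from t7.
That leaves t5 = red. Remove red from t8.
t8's domain is down to {teal}, so t8 = teal. Eliminate teal elsewhere: t1.
So black goes to t1.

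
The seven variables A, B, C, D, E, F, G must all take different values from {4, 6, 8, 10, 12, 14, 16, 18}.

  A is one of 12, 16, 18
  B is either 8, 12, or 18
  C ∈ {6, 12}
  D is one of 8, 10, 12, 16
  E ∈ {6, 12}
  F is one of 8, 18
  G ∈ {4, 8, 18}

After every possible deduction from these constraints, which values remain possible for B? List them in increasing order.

8, 18

Among the 7 variables, 4 fits only G (and all 7 values in {4, 6, 8, 10, 12, 16, 18} must be used), so G = 4.
Among the 6 still-open variables, 10 fits only D (and all 6 values in {6, 8, 10, 12, 16, 18} must be used), so D = 10.
Among the 5 still-open variables, 16 fits only A (and all 5 values in {6, 8, 12, 16, 18} must be used), so A = 16.
C and E share exactly the 2 values {6, 12}; by pigeonhole those values go to them, so strike 6, 12 from B.
No further eliminations apply; B can still be any of 8, 18.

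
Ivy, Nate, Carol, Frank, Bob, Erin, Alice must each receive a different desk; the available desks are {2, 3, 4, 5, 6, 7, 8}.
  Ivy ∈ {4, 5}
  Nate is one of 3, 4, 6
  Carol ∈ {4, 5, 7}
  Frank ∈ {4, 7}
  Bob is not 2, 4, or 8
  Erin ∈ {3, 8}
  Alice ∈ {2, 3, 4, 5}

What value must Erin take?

Among the 7 variables, 2 fits only Alice (and all 7 values in {2, 3, 4, 5, 6, 7, 8} must be used), so Alice = 2.
The 6 still-open variables draw from only 6 values {3, 4, 5, 6, 7, 8}, so each is used; only Erin can be 8, hence Erin = 8.

8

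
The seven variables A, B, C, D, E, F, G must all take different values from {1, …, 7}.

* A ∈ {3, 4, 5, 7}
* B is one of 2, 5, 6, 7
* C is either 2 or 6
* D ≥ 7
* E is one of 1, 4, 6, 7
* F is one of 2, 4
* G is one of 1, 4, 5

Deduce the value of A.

3

D must be 7 (only option left). Eliminate 7 elsewhere: A, B, E.
Among the 6 still-open variables, 3 fits only A (and all 6 values in {1, 2, 3, 4, 5, 6} must be used), so A = 3.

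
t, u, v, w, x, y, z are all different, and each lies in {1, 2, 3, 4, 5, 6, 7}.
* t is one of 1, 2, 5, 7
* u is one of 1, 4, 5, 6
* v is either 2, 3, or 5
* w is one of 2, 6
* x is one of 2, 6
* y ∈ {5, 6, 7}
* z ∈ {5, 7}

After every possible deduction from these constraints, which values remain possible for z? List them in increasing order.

The 7 variables draw from only 7 values {1, 2, 3, 4, 5, 6, 7}, so each is used; only v can be 3, hence v = 3.
The 6 still-open variables draw from only 6 values {1, 2, 4, 5, 6, 7}, so each is used; only u can be 4, hence u = 4.
The 5 still-open variables together cover exactly {1, 2, 5, 6, 7} — 5 values for 5 variables — and 1 appears only in t's list, so t = 1.
The 2 variables w and x are confined to {2, 6}, which locks those values in; drop them from y.
No further eliminations apply; z can still be any of 5, 7.

5, 7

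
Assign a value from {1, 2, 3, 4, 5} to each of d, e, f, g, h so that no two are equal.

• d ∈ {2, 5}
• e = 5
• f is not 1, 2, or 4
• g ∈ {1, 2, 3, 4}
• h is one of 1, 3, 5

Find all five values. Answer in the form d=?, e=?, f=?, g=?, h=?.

d=2, e=5, f=3, g=4, h=1

e has just one choice, so e = 5. Eliminate 5 elsewhere: d, f, h.
f has just one choice, so f = 3. So g, h can't be 3.
h's domain is down to {1}, so h = 1. Eliminate 1 elsewhere: g.
d's domain is down to {2}, so d = 2. Remove 2 from g.
g has just one choice, so g = 4.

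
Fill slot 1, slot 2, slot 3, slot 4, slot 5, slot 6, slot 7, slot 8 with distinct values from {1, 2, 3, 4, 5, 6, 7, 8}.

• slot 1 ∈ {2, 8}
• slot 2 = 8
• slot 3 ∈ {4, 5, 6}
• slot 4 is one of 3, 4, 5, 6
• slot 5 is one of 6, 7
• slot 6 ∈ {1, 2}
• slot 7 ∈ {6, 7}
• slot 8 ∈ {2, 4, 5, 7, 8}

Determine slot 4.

slot 2 must be 8 (only option left). Eliminate 8 elsewhere: slot 1, slot 8.
slot 1 must be 2 (only option left). Eliminate 2 elsewhere: slot 6, slot 8.
slot 6 has just one choice, so slot 6 = 1.
Among the 5 still-open variables, 3 fits only slot 4 (and all 5 values in {3, 4, 5, 6, 7} must be used), so slot 4 = 3.

3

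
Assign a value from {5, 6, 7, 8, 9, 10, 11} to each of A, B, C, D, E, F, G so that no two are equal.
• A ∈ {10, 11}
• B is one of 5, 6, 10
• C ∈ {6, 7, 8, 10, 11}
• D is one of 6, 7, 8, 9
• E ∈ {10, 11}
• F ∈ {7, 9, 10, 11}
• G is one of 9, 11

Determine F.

The 7 variables draw from only 7 values {5, 6, 7, 8, 9, 10, 11}, so each is used; only B can be 5, hence B = 5.
A and E share exactly the 2 values {10, 11}; by pigeonhole those values go to them, so strike 10, 11 from C, F, G.
G must be 9 (only option left). Remove 9 from D, F.
So F = 7.

7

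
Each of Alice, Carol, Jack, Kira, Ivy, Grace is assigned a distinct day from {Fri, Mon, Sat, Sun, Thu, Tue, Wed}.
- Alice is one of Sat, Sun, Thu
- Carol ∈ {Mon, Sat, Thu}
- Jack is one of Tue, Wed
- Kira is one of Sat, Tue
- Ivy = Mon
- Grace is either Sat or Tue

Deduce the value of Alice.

Ivy's domain is down to {Mon}, so Ivy = Mon. Eliminate Mon elsewhere: Carol.
Among the 5 still-open variables, Sun fits only Alice (and all 5 values in {Sat, Sun, Thu, Tue, Wed} must be used), so Alice = Sun.

Sun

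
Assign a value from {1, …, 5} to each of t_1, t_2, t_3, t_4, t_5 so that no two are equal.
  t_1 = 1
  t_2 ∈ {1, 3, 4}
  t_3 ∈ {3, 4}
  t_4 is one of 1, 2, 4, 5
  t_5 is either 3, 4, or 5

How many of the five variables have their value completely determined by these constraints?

t_1's domain is down to {1}, so t_1 = 1. Eliminate 1 elsewhere: t_2, t_4.
Among the 4 still-open variables, 2 fits only t_4 (and all 4 values in {2, 3, 4, 5} must be used), so t_4 = 2.
The 3 still-open variables draw from only 3 values {3, 4, 5}, so each is used; only t_5 can be 5, hence t_5 = 5.
Determined: t_1=1, t_4=2, t_5=5. The other variables each still have more than one consistent value. That makes 3.

3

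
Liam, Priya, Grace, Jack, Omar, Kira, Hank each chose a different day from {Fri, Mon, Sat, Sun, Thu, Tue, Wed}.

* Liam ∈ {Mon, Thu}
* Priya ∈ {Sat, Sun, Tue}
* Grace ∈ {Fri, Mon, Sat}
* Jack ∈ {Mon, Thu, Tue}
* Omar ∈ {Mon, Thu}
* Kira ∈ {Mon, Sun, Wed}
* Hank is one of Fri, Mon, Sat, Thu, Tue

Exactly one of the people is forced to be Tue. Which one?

Jack

The 7 variables draw from only 7 values {Fri, Mon, Sat, Sun, Thu, Tue, Wed}, so each is used; only Kira can be Wed, hence Kira = Wed.
The 6 still-open variables draw from only 6 values {Fri, Mon, Sat, Sun, Thu, Tue}, so each is used; only Priya can be Sun, hence Priya = Sun.
Liam and Omar between them cover only {Mon, Thu} — a naked pair. Remove those values from Grace, Jack, Hank.
So Tue goes to Jack.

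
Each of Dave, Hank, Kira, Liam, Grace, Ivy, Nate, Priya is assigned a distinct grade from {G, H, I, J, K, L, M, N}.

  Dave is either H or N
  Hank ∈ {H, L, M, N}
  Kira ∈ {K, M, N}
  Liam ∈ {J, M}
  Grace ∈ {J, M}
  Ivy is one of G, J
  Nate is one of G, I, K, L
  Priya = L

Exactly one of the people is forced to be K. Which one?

Priya must be L (only option left). Eliminate L elsewhere: Hank, Nate.
Among the 7 still-open variables, I fits only Nate (and all 7 values in {G, H, I, J, K, M, N} must be used), so Nate = I.
The 6 still-open variables draw from only 6 values {G, H, J, K, M, N}, so each is used; only Ivy can be G, hence Ivy = G.
Among the 5 still-open variables, K fits only Kira (and all 5 values in {H, J, K, M, N} must be used), so Kira = K.

Kira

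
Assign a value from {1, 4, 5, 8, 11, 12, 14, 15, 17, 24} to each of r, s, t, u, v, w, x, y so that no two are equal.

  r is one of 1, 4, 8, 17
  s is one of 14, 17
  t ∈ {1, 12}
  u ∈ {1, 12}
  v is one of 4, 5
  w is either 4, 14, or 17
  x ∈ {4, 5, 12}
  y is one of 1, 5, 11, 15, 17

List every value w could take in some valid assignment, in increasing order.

14, 17

The 2 variables t and u are confined to {1, 12}, which locks those values in; drop them from r, x, y.
The 2 variables v and x are confined to {4, 5}, which locks those values in; drop them from r, w, y.
s and w between them cover only {14, 17} — a naked pair. Remove those values from r, y.
r's domain is down to {8}, so r = 8.
No further eliminations apply; w can still be any of 14, 17.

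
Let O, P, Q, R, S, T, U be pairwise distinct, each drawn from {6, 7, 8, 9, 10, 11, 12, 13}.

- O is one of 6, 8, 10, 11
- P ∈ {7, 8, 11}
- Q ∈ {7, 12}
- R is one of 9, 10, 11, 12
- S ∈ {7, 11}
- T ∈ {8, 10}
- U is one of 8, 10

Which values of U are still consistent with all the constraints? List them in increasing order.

The 7 variables together cover exactly {6, 7, 8, 9, 10, 11, 12} — 7 values for 7 variables — and 6 appears only in O's list, so O = 6.
Among the 6 still-open variables, 9 fits only R (and all 6 values in {7, 8, 9, 10, 11, 12} must be used), so R = 9.
Among the 5 still-open variables, 12 fits only Q (and all 5 values in {7, 8, 10, 11, 12} must be used), so Q = 12.
The 2 variables T and U are confined to {8, 10}, which locks those values in; drop them from P.
No further eliminations apply; U can still be any of 8, 10.

8, 10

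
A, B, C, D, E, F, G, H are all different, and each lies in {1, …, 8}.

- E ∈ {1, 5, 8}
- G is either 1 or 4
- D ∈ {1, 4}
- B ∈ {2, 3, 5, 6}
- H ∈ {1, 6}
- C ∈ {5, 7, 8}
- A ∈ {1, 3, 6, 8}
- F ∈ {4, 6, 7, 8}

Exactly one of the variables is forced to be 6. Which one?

H

The 8 variables together cover exactly {1, 2, 3, 4, 5, 6, 7, 8} — 8 values for 8 variables — and 2 appears only in B's list, so B = 2.
Among the 7 still-open variables, 3 fits only A (and all 7 values in {1, 3, 4, 5, 6, 7, 8} must be used), so A = 3.
D and G between them cover only {1, 4} — a naked pair. Remove those values from E, F, H.
So 6 goes to H.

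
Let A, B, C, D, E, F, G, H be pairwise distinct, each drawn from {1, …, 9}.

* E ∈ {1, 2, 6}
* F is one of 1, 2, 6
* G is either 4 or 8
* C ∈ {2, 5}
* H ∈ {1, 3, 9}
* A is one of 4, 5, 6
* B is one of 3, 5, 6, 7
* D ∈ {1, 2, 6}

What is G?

8

D, E, F share exactly the 3 values {1, 2, 6}; by pigeonhole those values go to them, so strike 1, 2, 6 from A, B, C, H.
C must be 5 (only option left). Strike 5 from A, B.
A must be 4 (only option left). Strike 4 from G.
So G = 8.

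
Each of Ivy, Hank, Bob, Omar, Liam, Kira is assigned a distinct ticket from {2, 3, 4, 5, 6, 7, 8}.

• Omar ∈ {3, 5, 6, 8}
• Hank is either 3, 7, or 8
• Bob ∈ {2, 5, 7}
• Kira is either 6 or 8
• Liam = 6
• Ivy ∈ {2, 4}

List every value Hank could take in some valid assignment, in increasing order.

3, 7

Liam's domain is down to {6}, so Liam = 6. Eliminate 6 elsewhere: Omar, Kira.
That leaves Kira = 8. Eliminate 8 elsewhere: Hank, Omar.
No further eliminations apply; Hank can still be any of 3, 7.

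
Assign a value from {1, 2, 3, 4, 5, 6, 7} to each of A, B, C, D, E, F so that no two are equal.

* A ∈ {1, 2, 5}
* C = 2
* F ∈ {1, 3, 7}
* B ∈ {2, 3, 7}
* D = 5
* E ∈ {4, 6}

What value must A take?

1

C's domain is down to {2}, so C = 2. Eliminate 2 elsewhere: A, B.
That leaves D = 5. Remove 5 from A.
So A = 1.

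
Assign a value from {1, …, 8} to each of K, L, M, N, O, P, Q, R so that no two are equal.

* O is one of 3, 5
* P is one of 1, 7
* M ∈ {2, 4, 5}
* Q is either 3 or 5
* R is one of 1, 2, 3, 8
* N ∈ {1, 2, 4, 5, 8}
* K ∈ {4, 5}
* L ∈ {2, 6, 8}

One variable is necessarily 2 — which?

M

Among the 8 variables, 6 fits only L (and all 8 values in {1, 2, 3, 4, 5, 6, 7, 8} must be used), so L = 6.
The 7 still-open variables together cover exactly {1, 2, 3, 4, 5, 7, 8} — 7 values for 7 variables — and 7 appears only in P's list, so P = 7.
The 2 variables O and Q are confined to {3, 5}, which locks those values in; drop them from K, M, N, R.
K must be 4 (only option left). Strike 4 from M, N.
So 2 goes to M.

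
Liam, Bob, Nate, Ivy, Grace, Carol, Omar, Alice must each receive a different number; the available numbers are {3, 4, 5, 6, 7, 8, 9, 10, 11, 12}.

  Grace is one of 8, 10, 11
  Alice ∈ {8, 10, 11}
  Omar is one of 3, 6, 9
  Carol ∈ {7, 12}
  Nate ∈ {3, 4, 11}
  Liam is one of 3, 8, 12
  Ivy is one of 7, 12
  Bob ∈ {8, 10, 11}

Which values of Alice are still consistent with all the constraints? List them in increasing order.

8, 10, 11

Ivy and Carol share exactly the 2 values {7, 12}; by pigeonhole those values go to them, so strike 7, 12 from Liam.
The 3 variables Bob, Grace, Alice are confined to {8, 10, 11}, which locks those values in; drop them from Liam, Nate.
Liam must be 3 (only option left). Remove 3 from Nate, Omar.
Nate has just one choice, so Nate = 4.
No further eliminations apply; Alice can still be any of 8, 10, 11.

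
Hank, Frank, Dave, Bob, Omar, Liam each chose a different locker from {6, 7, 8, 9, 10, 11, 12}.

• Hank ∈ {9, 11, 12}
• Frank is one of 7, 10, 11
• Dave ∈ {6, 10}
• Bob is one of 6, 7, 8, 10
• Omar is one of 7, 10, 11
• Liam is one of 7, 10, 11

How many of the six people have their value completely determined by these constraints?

Frank, Omar, Liam between them cover only {7, 10, 11} — a naked triple. Remove those values from Hank, Dave, Bob.
Dave must be 6 (only option left). So Bob can't be 6.
Bob must be 8 (only option left).
Determined: Dave=6, Bob=8. The other people each still have more than one consistent value. That makes 2.

2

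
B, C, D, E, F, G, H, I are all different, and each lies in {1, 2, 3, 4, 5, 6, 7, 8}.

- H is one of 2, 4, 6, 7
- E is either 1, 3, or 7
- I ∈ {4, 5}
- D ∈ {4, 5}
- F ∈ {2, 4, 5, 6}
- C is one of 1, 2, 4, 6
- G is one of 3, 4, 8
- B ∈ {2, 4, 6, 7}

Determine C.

1

The 8 variables together cover exactly {1, 2, 3, 4, 5, 6, 7, 8} — 8 values for 8 variables — and 8 appears only in G's list, so G = 8.
Among the 7 still-open variables, 3 fits only E (and all 7 values in {1, 2, 3, 4, 5, 6, 7} must be used), so E = 3.
The 6 still-open variables draw from only 6 values {1, 2, 4, 5, 6, 7}, so each is used; only C can be 1, hence C = 1.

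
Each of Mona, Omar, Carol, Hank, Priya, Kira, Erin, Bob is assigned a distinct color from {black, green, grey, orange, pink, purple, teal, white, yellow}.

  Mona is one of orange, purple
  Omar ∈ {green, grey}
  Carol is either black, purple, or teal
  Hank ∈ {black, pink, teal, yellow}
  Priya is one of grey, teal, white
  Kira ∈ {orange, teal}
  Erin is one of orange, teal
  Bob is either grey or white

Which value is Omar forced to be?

green

Kira and Erin between them cover only {orange, teal} — a naked pair. Remove those values from Mona, Carol, Hank, Priya.
Mona has just one choice, so Mona = purple. Remove purple from Carol.
That leaves Carol = black. Eliminate black elsewhere: Hank.
Priya and Bob between them cover only {grey, white} — a naked pair. Remove those values from Omar.
So Omar = green.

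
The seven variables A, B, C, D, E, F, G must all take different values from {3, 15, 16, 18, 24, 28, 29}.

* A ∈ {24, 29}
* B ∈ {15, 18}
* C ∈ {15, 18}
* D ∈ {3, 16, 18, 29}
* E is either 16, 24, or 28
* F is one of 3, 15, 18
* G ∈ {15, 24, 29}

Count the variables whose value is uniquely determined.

The 7 variables together cover exactly {3, 15, 16, 18, 24, 28, 29} — 7 values for 7 variables — and 28 appears only in E's list, so E = 28.
Among the 6 still-open variables, 16 fits only D (and all 6 values in {3, 15, 16, 18, 24, 29} must be used), so D = 16.
The 5 still-open variables draw from only 5 values {3, 15, 18, 24, 29}, so each is used; only F can be 3, hence F = 3.
B and C between them cover only {15, 18} — a naked pair. Remove those values from G.
Determined: D=16, E=28, F=3. The other variables each still have more than one consistent value. That makes 3.

3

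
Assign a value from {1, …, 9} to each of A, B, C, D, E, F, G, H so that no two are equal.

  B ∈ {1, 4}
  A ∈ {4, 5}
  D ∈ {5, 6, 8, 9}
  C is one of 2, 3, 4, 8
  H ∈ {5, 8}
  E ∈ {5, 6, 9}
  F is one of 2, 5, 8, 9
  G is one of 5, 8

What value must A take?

4

The 8 variables draw from only 8 values {1, 2, 3, 4, 5, 6, 8, 9}, so each is used; only B can be 1, hence B = 1.
The 7 still-open variables draw from only 7 values {2, 3, 4, 5, 6, 8, 9}, so each is used; only C can be 3, hence C = 3.
Among the 6 still-open variables, 2 fits only F (and all 6 values in {2, 4, 5, 6, 8, 9} must be used), so F = 2.
The 5 still-open variables together cover exactly {4, 5, 6, 8, 9} — 5 values for 5 variables — and 4 appears only in A's list, so A = 4.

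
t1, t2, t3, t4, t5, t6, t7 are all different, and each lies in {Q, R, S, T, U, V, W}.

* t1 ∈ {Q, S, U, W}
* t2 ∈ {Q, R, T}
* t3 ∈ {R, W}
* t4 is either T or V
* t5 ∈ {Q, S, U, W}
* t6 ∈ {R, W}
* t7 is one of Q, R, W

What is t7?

Q

The 7 variables draw from only 7 values {Q, R, S, T, U, V, W}, so each is used; only t4 can be V, hence t4 = V.
The 6 still-open variables together cover exactly {Q, R, S, T, U, W} — 6 values for 6 variables — and T appears only in t2's list, so t2 = T.
t3 and t6 share exactly the 2 values {R, W}; by pigeonhole those values go to them, so strike R, W from t1, t5, t7.
So t7 = Q.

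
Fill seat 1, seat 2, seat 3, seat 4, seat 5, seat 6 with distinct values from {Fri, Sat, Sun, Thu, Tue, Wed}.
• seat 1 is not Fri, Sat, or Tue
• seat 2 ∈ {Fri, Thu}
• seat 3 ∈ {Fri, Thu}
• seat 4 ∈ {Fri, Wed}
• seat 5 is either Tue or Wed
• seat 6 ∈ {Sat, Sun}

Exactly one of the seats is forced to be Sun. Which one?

Among the 6 variables, Sat fits only seat 6 (and all 6 values in {Fri, Sat, Sun, Thu, Tue, Wed} must be used), so seat 6 = Sat.
The 5 still-open variables together cover exactly {Fri, Sun, Thu, Tue, Wed} — 5 values for 5 variables — and Sun appears only in seat 1's list, so seat 1 = Sun.

seat 1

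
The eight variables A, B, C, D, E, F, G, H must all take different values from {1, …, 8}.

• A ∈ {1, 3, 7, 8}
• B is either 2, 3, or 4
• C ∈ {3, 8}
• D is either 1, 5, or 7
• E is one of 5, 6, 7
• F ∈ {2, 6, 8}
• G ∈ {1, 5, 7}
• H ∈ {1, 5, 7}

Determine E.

Among the 8 variables, 4 fits only B (and all 8 values in {1, 2, 3, 4, 5, 6, 7, 8} must be used), so B = 4.
Among the 7 still-open variables, 2 fits only F (and all 7 values in {1, 2, 3, 5, 6, 7, 8} must be used), so F = 2.
The 6 still-open variables together cover exactly {1, 3, 5, 6, 7, 8} — 6 values for 6 variables — and 6 appears only in E's list, so E = 6.

6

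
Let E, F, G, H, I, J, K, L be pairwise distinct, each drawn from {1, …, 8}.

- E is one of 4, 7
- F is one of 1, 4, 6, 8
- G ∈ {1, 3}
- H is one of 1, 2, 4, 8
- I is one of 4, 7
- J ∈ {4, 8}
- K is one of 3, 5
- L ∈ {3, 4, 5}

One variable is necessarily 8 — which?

J

The 8 variables together cover exactly {1, 2, 3, 4, 5, 6, 7, 8} — 8 values for 8 variables — and 2 appears only in H's list, so H = 2.
The 7 still-open variables draw from only 7 values {1, 3, 4, 5, 6, 7, 8}, so each is used; only F can be 6, hence F = 6.
Among the 6 still-open variables, 1 fits only G (and all 6 values in {1, 3, 4, 5, 7, 8} must be used), so G = 1.
The 5 still-open variables draw from only 5 values {3, 4, 5, 7, 8}, so each is used; only J can be 8, hence J = 8.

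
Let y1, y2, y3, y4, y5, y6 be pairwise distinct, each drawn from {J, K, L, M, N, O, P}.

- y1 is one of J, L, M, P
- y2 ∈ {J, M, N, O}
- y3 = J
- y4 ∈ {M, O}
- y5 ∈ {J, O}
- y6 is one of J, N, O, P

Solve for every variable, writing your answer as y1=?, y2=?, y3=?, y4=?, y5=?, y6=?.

y1=L, y2=N, y3=J, y4=M, y5=O, y6=P

y3 has just one choice, so y3 = J. So y1, y2, y5, y6 can't be J.
That leaves y5 = O. Strike O from y2, y4, y6.
y4 must be M (only option left). So y1, y2 can't be M.
y2's domain is down to {N}, so y2 = N. So y6 can't be N.
y6's domain is down to {P}, so y6 = P. Strike P from y1.
That leaves y1 = L.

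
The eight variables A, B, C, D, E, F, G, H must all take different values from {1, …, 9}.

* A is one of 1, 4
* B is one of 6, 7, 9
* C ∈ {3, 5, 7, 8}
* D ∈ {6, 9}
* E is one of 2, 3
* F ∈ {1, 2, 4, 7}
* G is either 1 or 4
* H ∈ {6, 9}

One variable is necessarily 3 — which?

E

The 2 variables A and G are confined to {1, 4}, which locks those values in; drop them from F.
D and H between them cover only {6, 9} — a naked pair. Remove those values from B.
That leaves B = 7. Strike 7 from C, F.
F has just one choice, so F = 2. Eliminate 2 elsewhere: E.
So 3 goes to E.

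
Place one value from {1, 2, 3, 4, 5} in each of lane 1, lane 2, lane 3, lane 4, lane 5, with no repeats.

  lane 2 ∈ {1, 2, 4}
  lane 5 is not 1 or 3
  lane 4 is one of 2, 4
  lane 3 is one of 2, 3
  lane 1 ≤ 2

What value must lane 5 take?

The 5 variables together cover exactly {1, 2, 3, 4, 5} — 5 values for 5 variables — and 3 appears only in lane 3's list, so lane 3 = 3.
Among the 4 still-open variables, 5 fits only lane 5 (and all 4 values in {1, 2, 4, 5} must be used), so lane 5 = 5.

5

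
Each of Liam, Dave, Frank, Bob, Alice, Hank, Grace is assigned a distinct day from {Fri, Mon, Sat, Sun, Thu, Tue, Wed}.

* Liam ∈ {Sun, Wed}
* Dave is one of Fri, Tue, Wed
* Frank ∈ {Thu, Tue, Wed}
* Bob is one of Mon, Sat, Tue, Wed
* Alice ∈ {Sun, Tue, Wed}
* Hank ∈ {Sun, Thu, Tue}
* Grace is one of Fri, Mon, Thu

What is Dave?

The 7 variables together cover exactly {Fri, Mon, Sat, Sun, Thu, Tue, Wed} — 7 values for 7 variables — and Sat appears only in Bob's list, so Bob = Sat.
The 6 still-open variables draw from only 6 values {Fri, Mon, Sun, Thu, Tue, Wed}, so each is used; only Grace can be Mon, hence Grace = Mon.
The 5 still-open variables draw from only 5 values {Fri, Sun, Thu, Tue, Wed}, so each is used; only Dave can be Fri, hence Dave = Fri.

Fri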